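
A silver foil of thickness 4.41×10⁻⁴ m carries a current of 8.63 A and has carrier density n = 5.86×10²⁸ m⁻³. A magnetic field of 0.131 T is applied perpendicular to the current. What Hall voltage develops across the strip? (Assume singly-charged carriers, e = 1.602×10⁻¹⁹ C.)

V_H ≈ 2.73×10⁻⁷ V

V_H = IB/(n e t).
V_H = (8.63)(0.131)/((5.86×10²⁸)(1.602×10⁻¹⁹)(4.41×10⁻⁴)) ≈ 2.73×10⁻⁷ V.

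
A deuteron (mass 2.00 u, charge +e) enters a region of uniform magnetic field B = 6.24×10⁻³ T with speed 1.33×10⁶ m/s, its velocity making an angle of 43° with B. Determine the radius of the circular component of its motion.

v⊥ = v sinθ = 1.33×10⁶·sin43° ≈ 9.071×10⁵ m/s.
r = m v⊥/(|q|B) = (3.322×10⁻²⁷)(9.071×10⁵)/((1.602×10⁻¹⁹)(6.24×10⁻³)) ≈ 3.01 m.

r ≈ 3.01 m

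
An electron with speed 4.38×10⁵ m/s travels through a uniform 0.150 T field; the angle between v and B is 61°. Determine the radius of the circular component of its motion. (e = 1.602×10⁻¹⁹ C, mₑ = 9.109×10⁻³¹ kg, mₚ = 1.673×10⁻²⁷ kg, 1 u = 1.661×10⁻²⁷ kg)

v⊥ = v sinθ = 4.38×10⁵·sin61° ≈ 3.831×10⁵ m/s.
r = m v⊥/(|q|B) = (9.109×10⁻³¹)(3.831×10⁵)/((1.602×10⁻¹⁹)(0.150)) ≈ 1.45×10⁻⁵ m.

r ≈ 1.45×10⁻⁵ m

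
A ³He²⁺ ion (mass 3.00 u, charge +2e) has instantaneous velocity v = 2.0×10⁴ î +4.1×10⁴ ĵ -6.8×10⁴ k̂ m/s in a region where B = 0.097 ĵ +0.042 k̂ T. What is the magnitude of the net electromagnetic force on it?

|F| ≈ 2.75×10⁻¹⁵ N

v×B = (8320, -840, 1940) N/C.
F = q v×B = (3.204×10⁻¹⁹ C)·(8320, -840, 1940) = (2.67×10⁻¹⁵, -2.69×10⁻¹⁶, 6.22×10⁻¹⁶) N.
|F| = 2.75×10⁻¹⁵ N.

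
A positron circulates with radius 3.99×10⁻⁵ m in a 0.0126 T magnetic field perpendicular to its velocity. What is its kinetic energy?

v = |q|Br/m, then KE = ½mv² = (qBr)²/(2m).
v = (1.602×10⁻¹⁹)(0.0126)(3.99×10⁻⁵)/9.109×10⁻³¹ ≈ 8.842×10⁴ m/s.
KE = ½(9.109×10⁻³¹)(8.842×10⁴)² ≈ 3.56×10⁻²¹ J.

KE ≈ 3.56×10⁻²¹ J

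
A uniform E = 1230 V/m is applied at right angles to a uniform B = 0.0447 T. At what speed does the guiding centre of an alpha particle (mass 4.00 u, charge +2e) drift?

The E×B drift speed is v_d = E/B.
v_d = 1230/0.0447 = 2.75×10⁴ m/s.

v_d ≈ 2.75×10⁴ m/s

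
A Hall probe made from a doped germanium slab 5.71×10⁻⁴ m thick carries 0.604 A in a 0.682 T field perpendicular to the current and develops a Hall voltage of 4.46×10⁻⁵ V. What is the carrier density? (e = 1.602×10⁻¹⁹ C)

From V_H = IB/(n e t), n = IB/(V_H e t).
n = (0.604)(0.682)/((4.46×10⁻⁵)(1.602×10⁻¹⁹)(5.71×10⁻⁴)) ≈ 1.01×10²⁶ m⁻³.

n ≈ 1.01×10²⁶ m⁻³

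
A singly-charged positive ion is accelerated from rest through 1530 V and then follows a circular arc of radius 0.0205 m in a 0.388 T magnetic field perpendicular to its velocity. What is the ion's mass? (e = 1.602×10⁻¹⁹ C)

Combine |q|V = ½mv² and r = mv/(|q|B): eliminate v to get m = qB²r²/(2V).
m = (1.602×10⁻¹⁹)(0.388)²(0.0205)²/(2·1530) ≈ 3.31×10⁻²⁷ kg.

m ≈ 3.31×10⁻²⁷ kg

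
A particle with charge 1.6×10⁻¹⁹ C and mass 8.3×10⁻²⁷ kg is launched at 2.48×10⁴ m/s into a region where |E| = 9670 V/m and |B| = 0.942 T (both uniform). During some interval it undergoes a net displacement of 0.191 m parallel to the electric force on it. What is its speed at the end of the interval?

B does no work; ΔKE = |q|E d.
½mv_f² = ½mv₀² + |q|Ed = ½(8.3×10⁻²⁷)(2.48×10⁴)² + (1.6×10⁻¹⁹)(9670)(0.191) ≈ 2.552×10⁻¹⁸ J + 2.955×10⁻¹⁶ J ≈ 2.981×10⁻¹⁶ J.
v_f = √(2·2.981×10⁻¹⁶/8.3×10⁻²⁷) ≈ 2.68×10⁵ m/s.

v_f ≈ 2.68×10⁵ m/s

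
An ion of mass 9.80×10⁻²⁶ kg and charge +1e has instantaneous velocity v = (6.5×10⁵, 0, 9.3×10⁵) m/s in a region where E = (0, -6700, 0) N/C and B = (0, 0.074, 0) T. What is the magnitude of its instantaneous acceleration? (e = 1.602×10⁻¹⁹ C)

v×B = (-6.88×10⁴, 0, 4.81×10⁴) N/C.
E + v×B = (-6.88×10⁴, -6700, 4.81×10⁴) N/C.
F = q(E + v×B) = (1.602×10⁻¹⁹ C)·(-6.88×10⁴, -6700, 4.81×10⁴) = (-1.10×10⁻¹⁴, -1.07×10⁻¹⁵, 7.71×10⁻¹⁵) N.
|a| = |F|/m = 1.349×10⁻¹⁴/9.80×10⁻²⁶ ≈ 1.38×10¹¹ m/s².

|a| ≈ 1.38×10¹¹ m/s²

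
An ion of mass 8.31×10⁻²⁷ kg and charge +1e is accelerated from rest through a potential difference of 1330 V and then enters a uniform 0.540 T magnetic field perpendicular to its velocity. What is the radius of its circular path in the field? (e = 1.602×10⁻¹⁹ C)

Acceleration: |q|V = ½mv² ⇒ v = √(2|q|V/m) = √(2·1.602×10⁻¹⁹·1330/8.31×10⁻²⁷) ≈ 2.264×10⁵ m/s.
In the field: r = mv/(|q|B) = (8.31×10⁻²⁷)(2.264×10⁵)/((1.602×10⁻¹⁹)(0.540)) ≈ 0.0218 m.

r ≈ 0.0218 m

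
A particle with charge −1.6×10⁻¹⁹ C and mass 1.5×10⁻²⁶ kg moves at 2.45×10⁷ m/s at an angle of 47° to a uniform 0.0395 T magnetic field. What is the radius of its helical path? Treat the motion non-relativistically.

v⊥ = v sinθ = 2.45×10⁷·sin47° ≈ 1.792×10⁷ m/s.
r = m v⊥/(|q|B) = (1.5×10⁻²⁶)(1.792×10⁷)/((1.6×10⁻¹⁹)(0.0395)) ≈ 42.5 m.

r ≈ 42.5 m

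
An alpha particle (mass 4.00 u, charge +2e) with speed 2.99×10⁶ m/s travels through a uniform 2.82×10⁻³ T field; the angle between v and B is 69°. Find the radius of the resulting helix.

r ≈ 20.5 m

v⊥ = v sinθ = 2.99×10⁶·sin69° ≈ 2.791×10⁶ m/s.
r = m v⊥/(|q|B) = (6.644×10⁻²⁷)(2.791×10⁶)/((3.204×10⁻¹⁹)(2.82×10⁻³)) ≈ 20.5 m.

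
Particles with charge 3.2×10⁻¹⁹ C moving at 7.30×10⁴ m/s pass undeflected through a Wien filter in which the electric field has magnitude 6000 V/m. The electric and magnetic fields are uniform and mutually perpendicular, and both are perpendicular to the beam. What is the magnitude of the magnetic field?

Balance of forces in the selector: qE = qvB ⇒ B = E/v.
B = 6000/7.30×10⁴ = 0.0822 T.

B = 0.0822 T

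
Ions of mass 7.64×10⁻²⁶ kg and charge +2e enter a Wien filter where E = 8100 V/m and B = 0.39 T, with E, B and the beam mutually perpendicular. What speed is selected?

v = 2.1×10⁴ m/s

Zero net Lorentz force requires |qE| = |q v×B|, i.e. E = vB.
v = E/B = 8100/0.39 = 2.1×10⁴ m/s.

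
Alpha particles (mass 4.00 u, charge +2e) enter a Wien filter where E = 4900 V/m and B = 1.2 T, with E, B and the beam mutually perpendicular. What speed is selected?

v = 4100 m/s

Zero net Lorentz force requires |qE| = |q v×B|, i.e. E = vB.
v = E/B = 4900/1.2 = 4100 m/s.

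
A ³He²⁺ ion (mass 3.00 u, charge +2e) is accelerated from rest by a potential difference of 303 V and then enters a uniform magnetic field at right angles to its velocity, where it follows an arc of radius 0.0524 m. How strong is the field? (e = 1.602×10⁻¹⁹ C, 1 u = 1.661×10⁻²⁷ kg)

B ≈ 0.0586 T

v = √(2|q|V/m) = √(2·3.204×10⁻¹⁹·303/4.983×10⁻²⁷) ≈ 1.974×10⁵ m/s.
B = mv/(|q|r) = (4.983×10⁻²⁷)(1.974×10⁵)/((3.204×10⁻¹⁹)(0.0524)) ≈ 0.0586 T.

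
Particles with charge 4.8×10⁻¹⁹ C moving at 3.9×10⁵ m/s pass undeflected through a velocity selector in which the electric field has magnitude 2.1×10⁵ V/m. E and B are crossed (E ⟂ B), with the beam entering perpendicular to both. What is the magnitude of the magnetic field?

Balance of forces in the selector: qE = qvB ⇒ B = E/v.
B = 2.1×10⁵/3.9×10⁵ = 0.54 T.

B = 0.54 T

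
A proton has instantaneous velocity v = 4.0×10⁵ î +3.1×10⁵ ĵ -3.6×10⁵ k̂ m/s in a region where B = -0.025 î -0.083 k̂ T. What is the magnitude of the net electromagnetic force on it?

|F| ≈ 8.01×10⁻¹⁵ N

v×B = (-2.57×10⁴, 4.22×10⁴, 7750) N/C.
F = q v×B = (1.602×10⁻¹⁹ C)·(-2.57×10⁴, 4.22×10⁴, 7750) = (-4.12×10⁻¹⁵, 6.76×10⁻¹⁵, 1.24×10⁻¹⁵) N.
|F| = 8.01×10⁻¹⁵ N.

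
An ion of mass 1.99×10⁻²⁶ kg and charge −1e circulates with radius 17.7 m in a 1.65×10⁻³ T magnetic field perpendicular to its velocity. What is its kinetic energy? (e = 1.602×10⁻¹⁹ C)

KE ≈ 5.50×10⁻¹⁶ J

v = |q|Br/m, then KE = ½mv² = (qBr)²/(2m).
v = (1.602×10⁻¹⁹)(1.65×10⁻³)(17.7)/1.99×10⁻²⁶ ≈ 2.351×10⁵ m/s.
KE = ½(1.99×10⁻²⁶)(2.351×10⁵)² ≈ 5.50×10⁻¹⁶ J.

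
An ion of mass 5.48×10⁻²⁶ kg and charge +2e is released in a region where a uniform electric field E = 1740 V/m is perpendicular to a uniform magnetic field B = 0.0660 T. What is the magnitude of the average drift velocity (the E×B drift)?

v_d ≈ 2.64×10⁴ m/s

The steady drift has the magnetic force balancing the electric force, so v_d = E/B.
v_d = 1740/0.0660 = 2.64×10⁴ m/s.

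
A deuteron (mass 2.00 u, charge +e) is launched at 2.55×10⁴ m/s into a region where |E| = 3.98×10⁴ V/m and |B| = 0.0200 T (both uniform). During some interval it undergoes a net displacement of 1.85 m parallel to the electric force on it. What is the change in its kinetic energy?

ΔKE ≈ 1.18×10⁻¹⁴ J

The magnetic force is always ⟂ v and does no work; only the electric force changes KE.
ΔKE = F_E · d = |q|E d = (1.602×10⁻¹⁹)(3.98×10⁴)(1.85) ≈ 1.18×10⁻¹⁴ J.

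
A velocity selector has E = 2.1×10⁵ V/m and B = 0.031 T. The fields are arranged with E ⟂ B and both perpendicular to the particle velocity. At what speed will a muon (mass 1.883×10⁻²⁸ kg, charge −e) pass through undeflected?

For undeflected motion the electric and magnetic forces balance: qE = qvB.
v = E/B = 2.1×10⁵/0.031 = 6.8×10⁶ m/s.

v = 6.8×10⁶ m/s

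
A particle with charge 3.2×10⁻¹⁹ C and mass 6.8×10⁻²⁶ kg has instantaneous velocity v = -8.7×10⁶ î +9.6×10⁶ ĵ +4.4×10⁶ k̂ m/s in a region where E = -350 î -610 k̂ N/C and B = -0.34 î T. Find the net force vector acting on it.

F ≈ (-1.12×10⁻¹⁶, -4.79×10⁻¹³, 1.04×10⁻¹²) N

v×B = (0, -1.50×10⁶, 3.26×10⁶) N/C.
E + v×B = (-350, -1.50×10⁶, 3.26×10⁶) N/C.
F = q(E + v×B) = (3.2×10⁻¹⁹ C)·(-350, -1.50×10⁶, 3.26×10⁶) = (-1.12×10⁻¹⁶, -4.79×10⁻¹³, 1.04×10⁻¹²) N.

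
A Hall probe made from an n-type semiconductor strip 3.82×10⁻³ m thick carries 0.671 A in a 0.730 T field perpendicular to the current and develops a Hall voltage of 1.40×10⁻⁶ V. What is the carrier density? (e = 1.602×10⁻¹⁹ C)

n ≈ 5.72×10²⁶ m⁻³

From V_H = IB/(n e t), n = IB/(V_H e t).
n = (0.671)(0.730)/((1.40×10⁻⁶)(1.602×10⁻¹⁹)(3.82×10⁻³)) ≈ 5.72×10²⁶ m⁻³.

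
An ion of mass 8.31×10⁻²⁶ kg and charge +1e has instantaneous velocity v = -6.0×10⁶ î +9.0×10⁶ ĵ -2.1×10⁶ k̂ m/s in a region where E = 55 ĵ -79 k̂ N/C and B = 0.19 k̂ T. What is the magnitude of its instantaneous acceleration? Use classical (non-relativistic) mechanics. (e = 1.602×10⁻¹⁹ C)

|a| ≈ 3.96×10¹² m/s²

v×B = (1.71×10⁶, 1.14×10⁶, 0) N/C.
E + v×B = (1.71×10⁶, 1.14×10⁶, -79.0) N/C.
F = q(E + v×B) = (1.602×10⁻¹⁹ C)·(1.71×10⁶, 1.14×10⁶, -79.0) = (2.74×10⁻¹³, 1.83×10⁻¹³, -1.27×10⁻¹⁷) N.
|a| = |F|/m = 3.292×10⁻¹³/8.31×10⁻²⁶ ≈ 3.96×10¹² m/s².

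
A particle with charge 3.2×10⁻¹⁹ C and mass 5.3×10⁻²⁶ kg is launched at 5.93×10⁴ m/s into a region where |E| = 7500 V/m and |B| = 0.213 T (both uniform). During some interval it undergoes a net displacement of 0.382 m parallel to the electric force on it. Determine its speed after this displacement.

B does no work; ΔKE = |q|E d.
½mv_f² = ½mv₀² + |q|Ed = ½(5.3×10⁻²⁶)(5.93×10⁴)² + (3.2×10⁻¹⁹)(7500)(0.382) ≈ 9.319×10⁻¹⁷ J + 9.168×10⁻¹⁶ J ≈ 1.010×10⁻¹⁵ J.
v_f = √(2·1.010×10⁻¹⁵/5.3×10⁻²⁶) ≈ 1.95×10⁵ m/s.

v_f ≈ 1.95×10⁵ m/s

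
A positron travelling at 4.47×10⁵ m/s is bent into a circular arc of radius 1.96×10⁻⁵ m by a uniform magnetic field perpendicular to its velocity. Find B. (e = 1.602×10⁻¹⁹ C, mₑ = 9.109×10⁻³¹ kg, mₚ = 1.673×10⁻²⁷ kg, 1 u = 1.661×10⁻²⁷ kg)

B ≈ 0.130 T

From |q|vB = mv²/r, B = mv/(|q|r).
B = (9.109×10⁻³¹)(4.47×10⁵)/((1.602×10⁻¹⁹)(1.96×10⁻⁵)) ≈ 0.130 T.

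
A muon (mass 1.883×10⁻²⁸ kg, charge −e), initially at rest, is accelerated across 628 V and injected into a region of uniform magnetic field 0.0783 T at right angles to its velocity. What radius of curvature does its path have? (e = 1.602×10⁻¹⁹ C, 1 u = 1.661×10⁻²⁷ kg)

Acceleration: |q|V = ½mv² ⇒ v = √(2|q|V/m) = √(2·1.602×10⁻¹⁹·628/1.883×10⁻²⁸) ≈ 1.034×10⁶ m/s.
In the field: r = mv/(|q|B) = (1.883×10⁻²⁸)(1.034×10⁶)/((1.602×10⁻¹⁹)(0.0783)) ≈ 0.0155 m.

r ≈ 0.0155 m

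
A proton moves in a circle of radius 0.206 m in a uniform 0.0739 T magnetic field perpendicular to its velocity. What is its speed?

From |q|vB = mv²/r, v = |q|Br/m.
v = (1.602×10⁻¹⁹)(0.0739)(0.206)/1.673×10⁻²⁷ ≈ 1.46×10⁶ m/s.

v ≈ 1.46×10⁶ m/s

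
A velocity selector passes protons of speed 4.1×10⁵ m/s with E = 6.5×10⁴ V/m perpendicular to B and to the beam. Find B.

Balance of forces in the selector: qE = qvB ⇒ B = E/v.
B = 6.5×10⁴/4.1×10⁵ = 0.16 T.

B = 0.16 T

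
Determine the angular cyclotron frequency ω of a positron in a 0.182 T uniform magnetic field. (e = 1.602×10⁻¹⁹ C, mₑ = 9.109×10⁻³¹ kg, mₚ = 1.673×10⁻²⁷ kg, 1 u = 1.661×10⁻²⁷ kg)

ω = |q|B/m.
ω = (1.602×10⁻¹⁹)(0.182)/9.109×10⁻³¹ ≈ 3.20×10¹⁰ rad/s.

ω ≈ 3.20×10¹⁰ rad/s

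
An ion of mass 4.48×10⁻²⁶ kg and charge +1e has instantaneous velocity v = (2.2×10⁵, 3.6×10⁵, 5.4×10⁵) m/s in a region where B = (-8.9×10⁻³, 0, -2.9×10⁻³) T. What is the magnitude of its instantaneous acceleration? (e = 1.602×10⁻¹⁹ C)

v×B = (-1040, -4170, 3200) N/C.
F = q v×B = (1.602×10⁻¹⁹ C)·(-1040, -4170, 3200) = (-1.67×10⁻¹⁶, -6.68×10⁻¹⁶, 5.13×10⁻¹⁶) N.
|a| = |F|/m = 8.586×10⁻¹⁶/4.48×10⁻²⁶ ≈ 1.92×10¹⁰ m/s².

|a| ≈ 1.92×10¹⁰ m/s²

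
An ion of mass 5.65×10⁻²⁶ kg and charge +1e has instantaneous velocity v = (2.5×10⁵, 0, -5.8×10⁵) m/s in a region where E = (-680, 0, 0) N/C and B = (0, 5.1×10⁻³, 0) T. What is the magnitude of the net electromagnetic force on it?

v×B = (2960, 0, 1280) N/C.
E + v×B = (2280, 0, 1280) N/C.
F = q(E + v×B) = (1.602×10⁻¹⁹ C)·(2280, 0, 1280) = (3.65×10⁻¹⁶, 0, 2.04×10⁻¹⁶) N.
|F| = 4.18×10⁻¹⁶ N.

|F| ≈ 4.18×10⁻¹⁶ N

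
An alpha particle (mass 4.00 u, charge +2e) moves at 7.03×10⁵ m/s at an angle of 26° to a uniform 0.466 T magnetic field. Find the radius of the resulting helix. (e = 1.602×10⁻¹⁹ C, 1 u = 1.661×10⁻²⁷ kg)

r ≈ 0.0137 m

v⊥ = v sinθ = 7.03×10⁵·sin26° ≈ 3.082×10⁵ m/s.
r = m v⊥/(|q|B) = (6.644×10⁻²⁷)(3.082×10⁵)/((3.204×10⁻¹⁹)(0.466)) ≈ 0.0137 m.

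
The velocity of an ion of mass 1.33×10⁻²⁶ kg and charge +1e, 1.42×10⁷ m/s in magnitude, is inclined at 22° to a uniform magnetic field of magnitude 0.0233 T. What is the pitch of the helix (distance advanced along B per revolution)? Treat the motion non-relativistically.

v∥ = v cosθ = 1.42×10⁷·cos22° ≈ 1.317×10⁷ m/s.
T = 2πm/(|q|B) = 2π(1.33×10⁻²⁶)/((1.602×10⁻¹⁹)(0.0233)) ≈ 2.239×10⁻⁵ s.
pitch = v∥ T = (1.317×10⁷)(2.239×10⁻⁵) ≈ 295 m.

p ≈ 295 m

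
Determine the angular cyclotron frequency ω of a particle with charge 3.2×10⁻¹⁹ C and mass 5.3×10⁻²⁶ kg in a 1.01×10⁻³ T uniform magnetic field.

ω = |q|B/m.
ω = (3.2×10⁻¹⁹)(1.01×10⁻³)/5.3×10⁻²⁶ ≈ 6100 rad/s.

ω ≈ 6100 rad/s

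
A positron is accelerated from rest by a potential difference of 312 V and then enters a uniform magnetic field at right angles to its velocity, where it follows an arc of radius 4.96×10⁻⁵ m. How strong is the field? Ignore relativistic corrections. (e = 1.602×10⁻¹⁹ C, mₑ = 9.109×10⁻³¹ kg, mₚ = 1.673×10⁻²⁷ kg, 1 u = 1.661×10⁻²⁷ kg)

B ≈ 1.20 T

v = √(2|q|V/m) = √(2·1.602×10⁻¹⁹·312/9.109×10⁻³¹) ≈ 1.048×10⁷ m/s.
B = mv/(|q|r) = (9.109×10⁻³¹)(1.048×10⁷)/((1.602×10⁻¹⁹)(4.96×10⁻⁵)) ≈ 1.20 T.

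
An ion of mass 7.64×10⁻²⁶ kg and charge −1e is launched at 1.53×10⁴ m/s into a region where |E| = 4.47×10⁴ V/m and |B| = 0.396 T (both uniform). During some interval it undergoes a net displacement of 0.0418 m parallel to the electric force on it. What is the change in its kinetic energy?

ΔKE ≈ 2.99×10⁻¹⁶ J

The magnetic force is always ⟂ v and does no work; only the electric force changes KE.
ΔKE = F_E · d = |q|E d = (1.602×10⁻¹⁹)(4.47×10⁴)(0.0418) ≈ 2.99×10⁻¹⁶ J.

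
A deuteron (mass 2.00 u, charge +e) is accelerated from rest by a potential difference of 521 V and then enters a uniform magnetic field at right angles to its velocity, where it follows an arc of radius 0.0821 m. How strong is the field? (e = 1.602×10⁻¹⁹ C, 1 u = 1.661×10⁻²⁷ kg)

B ≈ 0.0566 T

v = √(2|q|V/m) = √(2·1.602×10⁻¹⁹·521/3.322×10⁻²⁷) ≈ 2.242×10⁵ m/s.
B = mv/(|q|r) = (3.322×10⁻²⁷)(2.242×10⁵)/((1.602×10⁻¹⁹)(0.0821)) ≈ 0.0566 T.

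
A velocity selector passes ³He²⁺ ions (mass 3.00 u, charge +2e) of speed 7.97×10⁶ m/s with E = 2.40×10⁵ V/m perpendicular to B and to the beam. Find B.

Balance of forces in the selector: qE = qvB ⇒ B = E/v.
B = 2.40×10⁵/7.97×10⁶ = 0.0301 T.

B = 0.0301 T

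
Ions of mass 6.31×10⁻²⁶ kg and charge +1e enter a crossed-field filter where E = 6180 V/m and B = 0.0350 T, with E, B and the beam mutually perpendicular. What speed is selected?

v = 1.77×10⁵ m/s

Zero net Lorentz force requires |qE| = |q v×B|, i.e. E = vB.
v = E/B = 6180/0.0350 = 1.77×10⁵ m/s.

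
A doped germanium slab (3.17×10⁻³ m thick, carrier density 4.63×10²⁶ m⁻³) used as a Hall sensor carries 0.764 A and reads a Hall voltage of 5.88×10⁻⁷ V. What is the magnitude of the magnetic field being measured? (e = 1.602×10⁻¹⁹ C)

From V_H = IB/(n e t), B = V_H n e t / I.
B = (5.88×10⁻⁷)(4.63×10²⁶)(1.602×10⁻¹⁹)(3.17×10⁻³)/0.764 ≈ 0.181 T.

B ≈ 0.181 T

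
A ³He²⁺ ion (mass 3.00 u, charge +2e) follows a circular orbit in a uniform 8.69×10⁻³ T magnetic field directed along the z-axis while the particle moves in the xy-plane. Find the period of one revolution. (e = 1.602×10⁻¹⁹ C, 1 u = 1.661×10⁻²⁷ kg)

T ≈ 1.12×10⁻⁵ s

The cyclotron period depends only on m, q, B: T = 2πm/(|q|B).
T = 2π(4.983×10⁻²⁷)/((3.204×10⁻¹⁹)(8.69×10⁻³)) ≈ 1.12×10⁻⁵ s.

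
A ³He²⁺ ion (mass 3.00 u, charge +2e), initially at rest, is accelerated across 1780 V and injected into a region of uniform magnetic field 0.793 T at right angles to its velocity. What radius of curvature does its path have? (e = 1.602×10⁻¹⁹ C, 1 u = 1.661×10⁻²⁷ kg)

Acceleration: |q|V = ½mv² ⇒ v = √(2|q|V/m) = √(2·3.204×10⁻¹⁹·1780/4.983×10⁻²⁷) ≈ 4.784×10⁵ m/s.
In the field: r = mv/(|q|B) = (4.983×10⁻²⁷)(4.784×10⁵)/((3.204×10⁻¹⁹)(0.793)) ≈ 9.38×10⁻³ m.

r ≈ 9.38×10⁻³ m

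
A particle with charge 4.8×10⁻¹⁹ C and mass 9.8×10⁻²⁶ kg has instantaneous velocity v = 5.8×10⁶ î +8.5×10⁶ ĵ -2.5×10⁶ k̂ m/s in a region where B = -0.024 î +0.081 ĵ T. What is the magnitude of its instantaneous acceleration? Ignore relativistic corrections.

v×B = (2.02×10⁵, 6.00×10⁴, 6.74×10⁵) N/C.
F = q v×B = (4.8×10⁻¹⁹ C)·(2.02×10⁵, 6.00×10⁴, 6.74×10⁵) = (9.72×10⁻¹⁴, 2.88×10⁻¹⁴, 3.23×10⁻¹³) N.
|a| = |F|/m = 3.389×10⁻¹³/9.8×10⁻²⁶ ≈ 3.46×10¹² m/s².

|a| ≈ 3.46×10¹² m/s²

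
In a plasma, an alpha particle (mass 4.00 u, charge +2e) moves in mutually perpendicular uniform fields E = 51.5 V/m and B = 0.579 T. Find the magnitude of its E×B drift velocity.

v_d ≈ 88.9 m/s

In crossed fields the guiding centre drifts at v_d = |E×B|/B² = E/B, independent of charge and mass.
v_d = 51.5/0.579 = 88.9 m/s.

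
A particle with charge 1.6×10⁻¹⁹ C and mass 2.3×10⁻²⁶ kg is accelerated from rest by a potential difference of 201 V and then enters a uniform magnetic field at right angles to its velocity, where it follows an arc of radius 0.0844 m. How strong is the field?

v = √(2|q|V/m) = √(2·1.6×10⁻¹⁹·201/2.3×10⁻²⁶) ≈ 5.288×10⁴ m/s.
B = mv/(|q|r) = (2.3×10⁻²⁶)(5.288×10⁴)/((1.6×10⁻¹⁹)(0.0844)) ≈ 0.0901 T.

B ≈ 0.0901 T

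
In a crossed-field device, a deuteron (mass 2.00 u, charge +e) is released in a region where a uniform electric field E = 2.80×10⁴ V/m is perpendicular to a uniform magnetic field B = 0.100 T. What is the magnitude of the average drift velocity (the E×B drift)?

The E×B drift speed is v_d = E/B.
v_d = 2.80×10⁴/0.100 = 2.80×10⁵ m/s.

v_d ≈ 2.80×10⁵ m/s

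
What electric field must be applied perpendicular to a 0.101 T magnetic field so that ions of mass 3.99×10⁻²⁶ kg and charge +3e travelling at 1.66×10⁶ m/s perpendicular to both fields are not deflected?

E = 1.68×10⁵ V/m

For straight-line motion qE = qvB, so E = vB.
E = 1.66×10⁶ × 0.101 = 1.68×10⁵ V/m.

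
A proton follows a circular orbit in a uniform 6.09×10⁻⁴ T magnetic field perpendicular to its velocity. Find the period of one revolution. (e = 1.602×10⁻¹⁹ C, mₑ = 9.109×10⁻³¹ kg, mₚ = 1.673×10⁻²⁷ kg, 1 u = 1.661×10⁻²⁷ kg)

The cyclotron period depends only on m, q, B: T = 2πm/(|q|B).
T = 2π(1.673×10⁻²⁷)/((1.602×10⁻¹⁹)(6.09×10⁻⁴)) ≈ 1.08×10⁻⁴ s.

T ≈ 1.08×10⁻⁴ s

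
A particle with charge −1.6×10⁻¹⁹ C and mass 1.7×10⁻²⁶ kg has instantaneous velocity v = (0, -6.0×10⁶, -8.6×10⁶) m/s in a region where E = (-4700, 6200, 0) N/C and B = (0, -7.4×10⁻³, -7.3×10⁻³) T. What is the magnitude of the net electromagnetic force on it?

|F| ≈ 4.05×10⁻¹⁵ N

v×B = (-1.98×10⁴, 0, 0) N/C.
E + v×B = (-2.45×10⁴, 6200, 0) N/C.
F = q(E + v×B) = (−1.6×10⁻¹⁹ C)·(-2.45×10⁴, 6200, 0) = (3.93×10⁻¹⁵, -9.92×10⁻¹⁶, 0) N.
|F| = 4.05×10⁻¹⁵ N.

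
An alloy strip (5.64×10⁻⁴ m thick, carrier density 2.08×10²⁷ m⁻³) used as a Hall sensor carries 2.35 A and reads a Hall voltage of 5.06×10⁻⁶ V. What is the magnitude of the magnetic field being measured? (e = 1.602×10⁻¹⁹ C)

B ≈ 0.405 T

From V_H = IB/(n e t), B = V_H n e t / I.
B = (5.06×10⁻⁶)(2.08×10²⁷)(1.602×10⁻¹⁹)(5.64×10⁻⁴)/2.35 ≈ 0.405 T.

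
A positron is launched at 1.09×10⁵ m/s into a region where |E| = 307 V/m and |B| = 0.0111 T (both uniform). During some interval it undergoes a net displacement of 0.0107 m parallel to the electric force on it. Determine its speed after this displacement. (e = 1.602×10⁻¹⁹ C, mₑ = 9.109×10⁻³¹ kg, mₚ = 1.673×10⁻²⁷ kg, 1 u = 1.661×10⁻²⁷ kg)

v_f ≈ 1.08×10⁶ m/s

B does no work; ΔKE = |q|E d.
½mv_f² = ½mv₀² + |q|Ed = ½(9.109×10⁻³¹)(1.09×10⁵)² + (1.602×10⁻¹⁹)(307)(0.0107) ≈ 5.411×10⁻²¹ J + 5.262×10⁻¹⁹ J ≈ 5.317×10⁻¹⁹ J.
v_f = √(2·5.317×10⁻¹⁹/9.109×10⁻³¹) ≈ 1.08×10⁶ m/s.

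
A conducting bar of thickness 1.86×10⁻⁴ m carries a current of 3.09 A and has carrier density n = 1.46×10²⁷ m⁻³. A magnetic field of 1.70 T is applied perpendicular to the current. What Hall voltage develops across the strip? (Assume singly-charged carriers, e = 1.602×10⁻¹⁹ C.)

V_H = IB/(n e t).
V_H = (3.09)(1.70)/((1.46×10²⁷)(1.602×10⁻¹⁹)(1.86×10⁻⁴)) ≈ 1.21×10⁻⁴ V.

V_H ≈ 1.21×10⁻⁴ V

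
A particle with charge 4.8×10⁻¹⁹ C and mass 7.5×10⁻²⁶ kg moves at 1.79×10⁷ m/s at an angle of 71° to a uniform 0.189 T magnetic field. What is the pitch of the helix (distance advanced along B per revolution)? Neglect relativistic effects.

v∥ = v cosθ = 1.79×10⁷·cos71° ≈ 5.828×10⁶ m/s.
T = 2πm/(|q|B) = 2π(7.5×10⁻²⁶)/((4.8×10⁻¹⁹)(0.189)) ≈ 5.194×10⁻⁶ s.
pitch = v∥ T = (5.828×10⁶)(5.194×10⁻⁶) ≈ 30.3 m.

p ≈ 30.3 m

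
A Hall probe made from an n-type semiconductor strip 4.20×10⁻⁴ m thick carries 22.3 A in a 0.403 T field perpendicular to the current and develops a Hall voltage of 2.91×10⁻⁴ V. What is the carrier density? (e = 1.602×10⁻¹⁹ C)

From V_H = IB/(n e t), n = IB/(V_H e t).
n = (22.3)(0.403)/((2.91×10⁻⁴)(1.602×10⁻¹⁹)(4.20×10⁻⁴)) ≈ 4.59×10²⁶ m⁻³.

n ≈ 4.59×10²⁶ m⁻³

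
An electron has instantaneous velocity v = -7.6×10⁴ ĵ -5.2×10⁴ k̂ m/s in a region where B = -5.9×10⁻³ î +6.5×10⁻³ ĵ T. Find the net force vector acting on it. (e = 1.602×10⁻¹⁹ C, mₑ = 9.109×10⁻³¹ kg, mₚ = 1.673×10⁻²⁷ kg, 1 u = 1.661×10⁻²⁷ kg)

F ≈ (-5.41×10⁻¹⁷, -4.91×10⁻¹⁷, 7.18×10⁻¹⁷) N

v×B = (338, 307, -448) N/C.
F = q v×B = (−1.602×10⁻¹⁹ C)·(338, 307, -448) = (-5.41×10⁻¹⁷, -4.91×10⁻¹⁷, 7.18×10⁻¹⁷) N.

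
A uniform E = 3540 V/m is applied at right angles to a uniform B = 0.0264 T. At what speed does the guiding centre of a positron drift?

v_d ≈ 1.34×10⁵ m/s

In crossed fields the guiding centre drifts at v_d = |E×B|/B² = E/B, independent of charge and mass.
v_d = 3540/0.0264 = 1.34×10⁵ m/s.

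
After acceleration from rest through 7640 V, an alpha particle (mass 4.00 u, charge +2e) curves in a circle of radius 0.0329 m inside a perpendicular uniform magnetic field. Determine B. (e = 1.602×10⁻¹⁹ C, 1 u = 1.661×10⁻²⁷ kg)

v = √(2|q|V/m) = √(2·3.204×10⁻¹⁹·7640/6.644×10⁻²⁷) ≈ 8.584×10⁵ m/s.
B = mv/(|q|r) = (6.644×10⁻²⁷)(8.584×10⁵)/((3.204×10⁻¹⁹)(0.0329)) ≈ 0.541 T.

B ≈ 0.541 T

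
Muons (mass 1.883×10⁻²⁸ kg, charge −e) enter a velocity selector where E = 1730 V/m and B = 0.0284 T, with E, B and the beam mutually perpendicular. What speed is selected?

v = 6.09×10⁴ m/s

Straight-line motion ⇒ electric and magnetic forces cancel, so E = vB.
v = E/B = 1730/0.0284 = 6.09×10⁴ m/s.
The result is independent of the particle's charge and mass.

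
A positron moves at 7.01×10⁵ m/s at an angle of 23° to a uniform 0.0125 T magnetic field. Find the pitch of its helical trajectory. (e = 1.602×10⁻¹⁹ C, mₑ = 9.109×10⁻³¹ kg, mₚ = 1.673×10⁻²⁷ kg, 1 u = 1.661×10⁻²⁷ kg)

v∥ = v cosθ = 7.01×10⁵·cos23° ≈ 6.453×10⁵ m/s.
T = 2πm/(|q|B) = 2π(9.109×10⁻³¹)/((1.602×10⁻¹⁹)(0.0125)) ≈ 2.858×10⁻⁹ s.
pitch = v∥ T = (6.453×10⁵)(2.858×10⁻⁹) ≈ 1.84×10⁻³ m.

p ≈ 1.84×10⁻³ m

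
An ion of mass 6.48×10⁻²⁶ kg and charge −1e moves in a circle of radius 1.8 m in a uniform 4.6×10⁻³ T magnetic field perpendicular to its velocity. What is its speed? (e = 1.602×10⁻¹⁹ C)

From |q|vB = mv²/r, v = |q|Br/m.
v = (1.602×10⁻¹⁹)(4.6×10⁻³)(1.8)/6.48×10⁻²⁶ ≈ 2.0×10⁴ m/s.

v ≈ 2.0×10⁴ m/s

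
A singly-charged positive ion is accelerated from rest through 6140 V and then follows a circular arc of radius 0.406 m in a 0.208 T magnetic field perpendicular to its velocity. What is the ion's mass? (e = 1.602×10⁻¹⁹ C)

Combine |q|V = ½mv² and r = mv/(|q|B): eliminate v to get m = qB²r²/(2V).
m = (1.602×10⁻¹⁹)(0.208)²(0.406)²/(2·6140) ≈ 9.30×10⁻²⁶ kg.

m ≈ 9.30×10⁻²⁶ kg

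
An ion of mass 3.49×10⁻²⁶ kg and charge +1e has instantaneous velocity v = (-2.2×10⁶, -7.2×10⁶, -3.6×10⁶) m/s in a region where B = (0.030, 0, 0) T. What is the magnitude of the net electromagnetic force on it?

v×B = (0, -1.08×10⁵, 2.16×10⁵) N/C.
F = q v×B = (1.602×10⁻¹⁹ C)·(0, -1.08×10⁵, 2.16×10⁵) = (0, -1.73×10⁻¹⁴, 3.46×10⁻¹⁴) N.
|F| = 3.87×10⁻¹⁴ N.

|F| ≈ 3.87×10⁻¹⁴ N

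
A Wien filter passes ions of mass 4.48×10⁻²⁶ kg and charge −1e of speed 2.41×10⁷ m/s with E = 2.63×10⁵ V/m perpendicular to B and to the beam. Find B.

Balance of forces in the selector: qE = qvB ⇒ B = E/v.
B = 2.63×10⁵/2.41×10⁷ = 0.0109 T.

B = 0.0109 T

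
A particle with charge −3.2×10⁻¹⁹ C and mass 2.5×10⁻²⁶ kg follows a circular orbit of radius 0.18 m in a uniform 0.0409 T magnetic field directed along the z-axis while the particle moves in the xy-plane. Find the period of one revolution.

The cyclotron period depends only on m, q, B: T = 2πm/(|q|B).
T = 2π(2.5×10⁻²⁶)/((3.2×10⁻¹⁹)(0.0409)) ≈ 1.20×10⁻⁵ s.

T ≈ 1.20×10⁻⁵ s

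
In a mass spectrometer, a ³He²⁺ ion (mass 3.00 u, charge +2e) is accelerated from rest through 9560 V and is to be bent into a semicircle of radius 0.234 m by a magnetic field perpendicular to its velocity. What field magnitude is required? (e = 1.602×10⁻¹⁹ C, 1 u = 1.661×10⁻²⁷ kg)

B ≈ 0.0737 T

v = √(2|q|V/m) = √(2·3.204×10⁻¹⁹·9560/4.983×10⁻²⁷) ≈ 1.109×10⁶ m/s.
B = mv/(|q|r) = (4.983×10⁻²⁷)(1.109×10⁶)/((3.204×10⁻¹⁹)(0.234)) ≈ 0.0737 T.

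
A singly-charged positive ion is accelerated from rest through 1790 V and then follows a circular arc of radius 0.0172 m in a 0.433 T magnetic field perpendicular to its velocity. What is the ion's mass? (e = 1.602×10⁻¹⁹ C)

m ≈ 2.48×10⁻²⁷ kg

Combine |q|V = ½mv² and r = mv/(|q|B): eliminate v to get m = qB²r²/(2V).
m = (1.602×10⁻¹⁹)(0.433)²(0.0172)²/(2·1790) ≈ 2.48×10⁻²⁷ kg.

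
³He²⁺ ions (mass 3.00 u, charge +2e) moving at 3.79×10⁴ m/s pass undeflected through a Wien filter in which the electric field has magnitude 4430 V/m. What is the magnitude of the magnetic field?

Balance of forces in the selector: qE = qvB ⇒ B = E/v.
B = 4430/3.79×10⁴ = 0.117 T.

B = 0.117 T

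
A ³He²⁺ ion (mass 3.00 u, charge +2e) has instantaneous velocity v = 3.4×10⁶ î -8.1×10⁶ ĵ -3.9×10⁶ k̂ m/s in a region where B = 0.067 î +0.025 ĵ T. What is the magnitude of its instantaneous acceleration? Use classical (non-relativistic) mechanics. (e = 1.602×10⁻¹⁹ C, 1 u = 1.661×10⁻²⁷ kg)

v×B = (9.75×10⁴, -2.61×10⁵, 6.28×10⁵) N/C.
F = q v×B = (3.204×10⁻¹⁹ C)·(9.75×10⁴, -2.61×10⁵, 6.28×10⁵) = (3.12×10⁻¹⁴, -8.37×10⁻¹⁴, 2.01×10⁻¹³) N.
|a| = |F|/m = 2.201×10⁻¹³/4.983×10⁻²⁷ ≈ 4.42×10¹³ m/s².

|a| ≈ 4.42×10¹³ m/s²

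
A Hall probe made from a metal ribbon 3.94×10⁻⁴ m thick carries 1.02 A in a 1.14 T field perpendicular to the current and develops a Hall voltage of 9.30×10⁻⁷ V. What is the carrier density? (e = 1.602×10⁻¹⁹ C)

n ≈ 1.98×10²⁸ m⁻³

From V_H = IB/(n e t), n = IB/(V_H e t).
n = (1.02)(1.14)/((9.30×10⁻⁷)(1.602×10⁻¹⁹)(3.94×10⁻⁴)) ≈ 1.98×10²⁸ m⁻³.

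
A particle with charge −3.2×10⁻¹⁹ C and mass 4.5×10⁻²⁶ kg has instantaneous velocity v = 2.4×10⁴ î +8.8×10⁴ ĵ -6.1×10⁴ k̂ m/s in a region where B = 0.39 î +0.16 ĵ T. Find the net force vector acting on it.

F ≈ (-3.12×10⁻¹⁵, 7.61×10⁻¹⁵, 9.75×10⁻¹⁵) N

v×B = (9760, -2.38×10⁴, -3.05×10⁴) N/C.
F = q v×B = (−3.2×10⁻¹⁹ C)·(9760, -2.38×10⁴, -3.05×10⁴) = (-3.12×10⁻¹⁵, 7.61×10⁻¹⁵, 9.75×10⁻¹⁵) N.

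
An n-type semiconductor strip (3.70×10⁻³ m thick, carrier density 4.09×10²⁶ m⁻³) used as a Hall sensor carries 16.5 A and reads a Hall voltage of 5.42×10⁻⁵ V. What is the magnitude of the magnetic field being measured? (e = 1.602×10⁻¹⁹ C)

From V_H = IB/(n e t), B = V_H n e t / I.
B = (5.42×10⁻⁵)(4.09×10²⁶)(1.602×10⁻¹⁹)(3.70×10⁻³)/16.5 ≈ 0.796 T.

B ≈ 0.796 T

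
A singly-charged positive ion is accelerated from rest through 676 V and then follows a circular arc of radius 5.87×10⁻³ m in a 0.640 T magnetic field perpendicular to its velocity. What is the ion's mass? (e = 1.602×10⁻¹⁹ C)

Combine |q|V = ½mv² and r = mv/(|q|B): eliminate v to get m = qB²r²/(2V).
m = (1.602×10⁻¹⁹)(0.640)²(5.87×10⁻³)²/(2·676) ≈ 1.67×10⁻²⁷ kg.

m ≈ 1.67×10⁻²⁷ kg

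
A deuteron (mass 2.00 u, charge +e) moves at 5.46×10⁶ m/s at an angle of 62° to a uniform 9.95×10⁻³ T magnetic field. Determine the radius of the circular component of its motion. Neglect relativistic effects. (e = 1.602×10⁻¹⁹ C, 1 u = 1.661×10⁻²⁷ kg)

r ≈ 10.0 m

v⊥ = v sinθ = 5.46×10⁶·sin62° ≈ 4.821×10⁶ m/s.
r = m v⊥/(|q|B) = (3.322×10⁻²⁷)(4.821×10⁶)/((1.602×10⁻¹⁹)(9.95×10⁻³)) ≈ 10.0 m.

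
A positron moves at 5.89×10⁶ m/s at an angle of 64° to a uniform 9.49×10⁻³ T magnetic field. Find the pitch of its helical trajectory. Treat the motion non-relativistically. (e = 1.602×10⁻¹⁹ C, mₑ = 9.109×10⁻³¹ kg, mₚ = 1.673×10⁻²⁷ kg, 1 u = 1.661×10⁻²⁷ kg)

p ≈ 9.72×10⁻³ m

v∥ = v cosθ = 5.89×10⁶·cos64° ≈ 2.582×10⁶ m/s.
T = 2πm/(|q|B) = 2π(9.109×10⁻³¹)/((1.602×10⁻¹⁹)(9.49×10⁻³)) ≈ 3.765×10⁻⁹ s.
pitch = v∥ T = (2.582×10⁶)(3.765×10⁻⁹) ≈ 9.72×10⁻³ m.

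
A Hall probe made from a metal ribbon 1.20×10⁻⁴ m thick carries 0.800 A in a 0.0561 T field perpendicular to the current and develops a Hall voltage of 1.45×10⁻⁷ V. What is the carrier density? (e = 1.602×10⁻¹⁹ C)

n ≈ 1.61×10²⁸ m⁻³

From V_H = IB/(n e t), n = IB/(V_H e t).
n = (0.800)(0.0561)/((1.45×10⁻⁷)(1.602×10⁻¹⁹)(1.20×10⁻⁴)) ≈ 1.61×10²⁸ m⁻³.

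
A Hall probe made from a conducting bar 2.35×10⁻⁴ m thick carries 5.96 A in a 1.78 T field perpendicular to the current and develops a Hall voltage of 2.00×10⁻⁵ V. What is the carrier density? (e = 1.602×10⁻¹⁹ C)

n ≈ 1.41×10²⁸ m⁻³

From V_H = IB/(n e t), n = IB/(V_H e t).
n = (5.96)(1.78)/((2.00×10⁻⁵)(1.602×10⁻¹⁹)(2.35×10⁻⁴)) ≈ 1.41×10²⁸ m⁻³.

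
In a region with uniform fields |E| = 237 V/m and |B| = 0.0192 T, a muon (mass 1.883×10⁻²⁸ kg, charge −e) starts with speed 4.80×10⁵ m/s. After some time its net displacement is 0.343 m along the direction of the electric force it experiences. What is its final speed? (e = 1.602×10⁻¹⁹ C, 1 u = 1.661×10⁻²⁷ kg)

B does no work; ΔKE = |q|E d.
½mv_f² = ½mv₀² + |q|Ed = ½(1.883×10⁻²⁸)(4.80×10⁵)² + (1.602×10⁻¹⁹)(237)(0.343) ≈ 2.169×10⁻¹⁷ J + 1.302×10⁻¹⁷ J ≈ 3.471×10⁻¹⁷ J.
v_f = √(2·3.471×10⁻¹⁷/1.883×10⁻²⁸) ≈ 6.07×10⁵ m/s.

v_f ≈ 6.07×10⁵ m/s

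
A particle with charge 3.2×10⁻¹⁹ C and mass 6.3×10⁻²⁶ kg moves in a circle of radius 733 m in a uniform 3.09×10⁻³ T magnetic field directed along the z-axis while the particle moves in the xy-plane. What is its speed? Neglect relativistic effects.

v ≈ 1.15×10⁷ m/s

From |q|vB = mv²/r, v = |q|Br/m.
v = (3.2×10⁻¹⁹)(3.09×10⁻³)(733)/6.3×10⁻²⁶ ≈ 1.15×10⁷ m/s.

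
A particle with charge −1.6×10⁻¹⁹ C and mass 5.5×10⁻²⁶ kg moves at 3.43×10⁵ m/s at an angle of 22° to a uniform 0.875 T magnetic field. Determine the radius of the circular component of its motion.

v⊥ = v sinθ = 3.43×10⁵·sin22° ≈ 1.285×10⁵ m/s.
r = m v⊥/(|q|B) = (5.5×10⁻²⁶)(1.285×10⁵)/((1.6×10⁻¹⁹)(0.875)) ≈ 0.0505 m.

r ≈ 0.0505 m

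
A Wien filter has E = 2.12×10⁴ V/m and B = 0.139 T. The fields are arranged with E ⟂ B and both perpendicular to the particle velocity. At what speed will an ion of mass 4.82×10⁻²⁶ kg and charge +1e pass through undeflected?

Straight-line motion ⇒ electric and magnetic forces cancel, so E = vB.
v = E/B = 2.12×10⁴/0.139 = 1.53×10⁵ m/s.

v = 1.53×10⁵ m/s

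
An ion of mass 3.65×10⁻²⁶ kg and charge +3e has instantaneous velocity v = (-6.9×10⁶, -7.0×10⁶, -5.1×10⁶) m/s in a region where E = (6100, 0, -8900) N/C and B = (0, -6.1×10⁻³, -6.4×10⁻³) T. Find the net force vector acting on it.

F ≈ (9.51×10⁻¹⁵, -2.12×10⁻¹⁴, 1.60×10⁻¹⁴) N

v×B = (1.37×10⁴, -4.42×10⁴, 4.21×10⁴) N/C.
E + v×B = (1.98×10⁴, -4.42×10⁴, 3.32×10⁴) N/C.
F = q(E + v×B) = (4.806×10⁻¹⁹ C)·(1.98×10⁴, -4.42×10⁴, 3.32×10⁴) = (9.51×10⁻¹⁵, -2.12×10⁻¹⁴, 1.60×10⁻¹⁴) N.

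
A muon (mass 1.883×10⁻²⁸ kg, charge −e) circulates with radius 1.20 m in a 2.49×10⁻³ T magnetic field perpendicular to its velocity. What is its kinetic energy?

v = |q|Br/m, then KE = ½mv² = (qBr)²/(2m).
v = (1.602×10⁻¹⁹)(2.49×10⁻³)(1.20)/1.883×10⁻²⁸ ≈ 2.542×10⁶ m/s.
KE = ½(1.883×10⁻²⁸)(2.542×10⁶)² ≈ 6.08×10⁻¹⁶ J.

KE ≈ 6.08×10⁻¹⁶ J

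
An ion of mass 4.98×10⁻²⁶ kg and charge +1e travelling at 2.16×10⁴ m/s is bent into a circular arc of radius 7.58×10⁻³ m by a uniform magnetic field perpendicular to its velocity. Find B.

B ≈ 0.886 T

From |q|vB = mv²/r, B = mv/(|q|r).
B = (4.98×10⁻²⁶)(2.16×10⁴)/((1.602×10⁻¹⁹)(7.58×10⁻³)) ≈ 0.886 T.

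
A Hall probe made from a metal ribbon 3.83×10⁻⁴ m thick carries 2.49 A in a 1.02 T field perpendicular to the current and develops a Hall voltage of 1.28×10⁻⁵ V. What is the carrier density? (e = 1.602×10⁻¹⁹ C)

n ≈ 3.23×10²⁷ m⁻³

From V_H = IB/(n e t), n = IB/(V_H e t).
n = (2.49)(1.02)/((1.28×10⁻⁵)(1.602×10⁻¹⁹)(3.83×10⁻⁴)) ≈ 3.23×10²⁷ m⁻³.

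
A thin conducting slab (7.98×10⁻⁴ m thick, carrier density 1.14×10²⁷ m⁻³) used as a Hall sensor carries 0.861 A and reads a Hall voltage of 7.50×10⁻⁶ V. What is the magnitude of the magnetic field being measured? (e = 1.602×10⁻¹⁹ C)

From V_H = IB/(n e t), B = V_H n e t / I.
B = (7.50×10⁻⁶)(1.14×10²⁷)(1.602×10⁻¹⁹)(7.98×10⁻⁴)/0.861 ≈ 1.27 T.

B ≈ 1.27 T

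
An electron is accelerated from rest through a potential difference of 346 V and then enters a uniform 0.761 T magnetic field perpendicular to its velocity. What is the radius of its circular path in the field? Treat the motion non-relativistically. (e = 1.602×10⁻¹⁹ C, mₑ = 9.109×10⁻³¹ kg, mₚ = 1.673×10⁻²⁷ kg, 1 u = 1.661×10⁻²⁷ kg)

r ≈ 8.24×10⁻⁵ m

Acceleration: |q|V = ½mv² ⇒ v = √(2|q|V/m) = √(2·1.602×10⁻¹⁹·346/9.109×10⁻³¹) ≈ 1.103×10⁷ m/s.
In the field: r = mv/(|q|B) = (9.109×10⁻³¹)(1.103×10⁷)/((1.602×10⁻¹⁹)(0.761)) ≈ 8.24×10⁻⁵ m.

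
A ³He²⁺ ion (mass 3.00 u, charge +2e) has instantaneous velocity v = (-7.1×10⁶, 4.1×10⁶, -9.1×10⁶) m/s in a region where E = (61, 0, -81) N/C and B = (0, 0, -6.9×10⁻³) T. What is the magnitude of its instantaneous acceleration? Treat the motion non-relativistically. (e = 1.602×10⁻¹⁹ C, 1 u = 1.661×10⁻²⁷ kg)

v×B = (-2.83×10⁴, -4.90×10⁴, 0) N/C.
E + v×B = (-2.82×10⁴, -4.90×10⁴, -81.0) N/C.
F = q(E + v×B) = (3.204×10⁻¹⁹ C)·(-2.82×10⁴, -4.90×10⁴, -81.0) = (-9.04×10⁻¹⁵, -1.57×10⁻¹⁴, -2.60×10⁻¹⁷) N.
|a| = |F|/m = 1.812×10⁻¹⁴/4.983×10⁻²⁷ ≈ 3.64×10¹² m/s².

|a| ≈ 3.64×10¹² m/s²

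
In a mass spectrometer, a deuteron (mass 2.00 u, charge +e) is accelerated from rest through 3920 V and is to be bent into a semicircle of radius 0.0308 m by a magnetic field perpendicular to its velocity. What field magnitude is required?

B ≈ 0.414 T

v = √(2|q|V/m) = √(2·1.602×10⁻¹⁹·3920/3.322×10⁻²⁷) ≈ 6.149×10⁵ m/s.
B = mv/(|q|r) = (3.322×10⁻²⁷)(6.149×10⁵)/((1.602×10⁻¹⁹)(0.0308)) ≈ 0.414 T.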